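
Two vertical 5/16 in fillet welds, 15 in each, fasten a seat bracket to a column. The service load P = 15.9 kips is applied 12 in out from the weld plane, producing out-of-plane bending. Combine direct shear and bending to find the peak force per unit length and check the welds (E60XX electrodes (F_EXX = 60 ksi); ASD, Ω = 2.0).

L_w = 2 × 15 = 30 in; section modulus (unit throat) S = 2 × L²/6 = 75 in².
Direct shear f_v = P/L_w = 15.9/30 = 0.53 kip/in.
Moment M = P × e = 15.9 × 12 = 190.8 kip·in; bending f_b = M/S = 2.544 kip/in.
f_max = √(f_v² + f_b²) = √(0.53² + 2.544²) = 2.599 kip/in.
r_n/Ω = (1/2.0) × 0.6 × 60 × (0.707 × 0.3125) = 3.977 kip/in → adequate.

f_max ≈ 2.6 kip/in; adequate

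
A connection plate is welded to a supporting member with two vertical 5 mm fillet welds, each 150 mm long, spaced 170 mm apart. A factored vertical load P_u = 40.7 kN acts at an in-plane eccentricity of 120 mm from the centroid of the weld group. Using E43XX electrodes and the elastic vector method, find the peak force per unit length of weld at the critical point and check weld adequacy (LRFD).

E43XX → F_EXX = 430 MPa.
Total weld length L_w = 300 mm. Treat welds as unit-width lines.
Polar moment about centroid: J = 2[d³/12 + d(b/2)²] = 2[150³/12 + 150×85²] = 2730000 mm³.
Direct shear f_v = P/L_w = 40.7×10³ / 300 = 135.7 N/mm (vertical).
Torsion M = P·e = 40.7×10³ × 120 = 4884000 N·mm.
Critical point at (x, y) = (85, 75) from centroid. f_tx = M·y/J = 134.2 N/mm; f_ty = M·x/J = 152.1 N/mm.
Resultant f_max = √[f_tx² + (f_v + f_ty)²] = √[134.2² + (135.7 + 152.1)²] = 317.5 N/mm.
Capacity per unit length: φr_n = 0.75 × 0.6 × 430 × (0.707 × 5) = 684 N/mm.
317.5 ≤ 684 → adequate.

f_max ≈ 317 N/mm; adequate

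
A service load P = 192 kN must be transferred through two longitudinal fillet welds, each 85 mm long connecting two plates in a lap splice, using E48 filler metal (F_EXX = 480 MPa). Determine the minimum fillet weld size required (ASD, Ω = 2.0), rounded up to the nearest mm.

w = 12 mm

Total weld length L = 170 mm.
Required throat t_e = P × Ω / (0.6 F_EXX × L) = 192 × 2.0 / (0.6 × 480 × 170 × 10⁻³) = 7.843 mm.
Required leg w = t_e / 0.707 = 11.09 mm → use 12 mm.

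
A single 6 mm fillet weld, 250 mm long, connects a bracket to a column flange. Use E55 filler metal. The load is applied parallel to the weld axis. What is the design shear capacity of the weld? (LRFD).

φR_n ≈ 262 kN

E55XX → F_EXX = 550 MPa.
Effective throat t_e = 0.707 × 6 = 4.242 mm.
Total length L = 250 mm; A_we = 4.242 × 250 = 1060 mm².
F_nw = 0.6 F_EXX = 0.6 × 550 = 330 MPa.
φR_n = 0.75 × 330 × 1060 × 10⁻³ = 262.5 kN.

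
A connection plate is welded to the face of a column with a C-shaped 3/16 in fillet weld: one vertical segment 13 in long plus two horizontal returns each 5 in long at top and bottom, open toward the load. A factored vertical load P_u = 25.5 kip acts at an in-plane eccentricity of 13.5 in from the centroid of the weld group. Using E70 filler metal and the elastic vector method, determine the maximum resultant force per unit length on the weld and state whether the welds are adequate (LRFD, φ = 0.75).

f_max ≈ 4.62 kip/in; NOT adequate

E70XX → F_EXX = 70 ksi.
Total weld length L_w = 23 in. Treat welds as unit-width lines.
Centroid: x̄ = 2×5×2.5 / 23 = 1.087 in from the vertical weld.
Polar moment about centroid: J = I_x + I_y = [13³/12 + 2×5×6.5²] + [13×1.087² + 2(5³/12 + 5×1.413²)] = 661.7 in³.
Direct shear f_v = P/L_w = 25.5 / 23 = 1.109 kip/in (vertical).
Torsion M = P·e = 25.5 × 13.5 = 344.25 kip·in.
Critical point at (x, y) = (3.913, 6.5) from centroid. f_tx = M·y/J = 3.381 kip/in; f_ty = M·x/J = 2.036 kip/in.
Resultant f_max = √[f_tx² + (f_v + f_ty)²] = √[3.381² + (1.109 + 2.036)²] = 4.617 kip/in.
Capacity per unit length: φr_n = 0.75 × 0.6 × 70 × (0.707 × 0.1875) = 4.176 kip/in.
4.617 > 4.176 → NOT adequate.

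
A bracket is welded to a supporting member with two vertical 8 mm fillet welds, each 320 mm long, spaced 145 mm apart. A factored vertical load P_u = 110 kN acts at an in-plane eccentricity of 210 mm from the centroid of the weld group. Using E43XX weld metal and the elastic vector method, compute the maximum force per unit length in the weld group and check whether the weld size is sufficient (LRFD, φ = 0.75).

E43XX → F_EXX = 430 MPa.
Total weld length L_w = 640 mm. Treat welds as unit-width lines.
Polar moment about centroid: J = 2[d³/12 + d(b/2)²] = 2[320³/12 + 320×72.5²] = 8825000 mm³.
Direct shear f_v = P/L_w = 110×10³ / 640 = 171.9 N/mm (vertical).
Torsion M = P·e = 110×10³ × 210 = 23100000 N·mm.
Critical point at (x, y) = (72.5, 160) from centroid. f_tx = M·y/J = 418.8 N/mm; f_ty = M·x/J = 189.8 N/mm.
Resultant f_max = √[f_tx² + (f_v + f_ty)²] = √[418.8² + (171.9 + 189.8)²] = 553.3 N/mm.
Capacity per unit length: φr_n = 0.75 × 0.6 × 430 × (0.707 × 8) = 1094 N/mm.
553.3 ≤ 1094 → adequate.

f_max ≈ 553 N/mm; adequate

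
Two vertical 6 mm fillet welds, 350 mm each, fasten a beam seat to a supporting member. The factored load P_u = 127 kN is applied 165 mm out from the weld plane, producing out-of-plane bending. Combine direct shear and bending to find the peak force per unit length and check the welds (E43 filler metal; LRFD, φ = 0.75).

E43XX → F_EXX = 430 MPa.
L_w = 2 × 350 = 700 mm; section modulus (unit throat) S = 2 × L²/6 = 40830 mm².
Direct shear f_v = P/L_w = 127×10³/700 = 181.4 N/mm.
Moment M = P × e = 127×10³ × 165 = 20955000 N·mm; bending f_b = M/S = 513.2 N/mm.
f_max = √(f_v² + f_b²) = √(181.4² + 513.2²) = 544.3 N/mm.
φr_n = 0.75 × 0.6 × 430 × (0.707 × 6) = 820.8 N/mm → adequate.

f_max ≈ 544 N/mm; adequate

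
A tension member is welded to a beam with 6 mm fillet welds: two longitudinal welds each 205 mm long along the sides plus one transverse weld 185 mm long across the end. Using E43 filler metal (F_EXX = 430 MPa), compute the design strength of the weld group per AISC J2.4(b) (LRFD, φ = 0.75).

t_e = 0.707 × 6 = 4.242 mm.
R_nwl = 0.6 × 430 × 4.242 × 410 × 10⁻³ = 448.7 kN (longitudinal, 2 welds).
R_nwt = 0.6 × 430 × 4.242 × 185 × 10⁻³ = 202.5 kN (transverse, base value).
(i) R_nwl + R_nwt = 651.2 kN; (ii) 0.85 R_nwl + 1.5 R_nwt = 685.1 kN.
R_n = max = 685.1 kN [governs: (ii)]; φR_n = 513.8 kN.

φR_n ≈ 514 kN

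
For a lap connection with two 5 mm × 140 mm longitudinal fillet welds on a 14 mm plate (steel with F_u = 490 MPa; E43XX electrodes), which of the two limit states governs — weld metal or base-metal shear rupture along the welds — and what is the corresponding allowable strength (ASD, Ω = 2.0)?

E43XX → F_EXX = 430 MPa.
t_e = 0.707 × 5 = 3.535 mm; L = 280 mm.
Weld metal: R_n/Ω = (1/2.0) × 0.6 × 430 × 3.535 × 280 × 10⁻³ = 127.7 kN.
Base metal (shear rupture): R_n/Ω = (1/2.0) × 0.6 × 490 × 14 × 280 × 10⁻³ = 576.2 kN.
Governing: weld metal.

R_n/Ω ≈ 128 kN (weld metal governs)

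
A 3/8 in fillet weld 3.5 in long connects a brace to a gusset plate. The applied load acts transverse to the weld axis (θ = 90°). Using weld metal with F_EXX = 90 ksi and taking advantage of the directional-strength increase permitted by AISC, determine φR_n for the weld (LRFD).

φR_n ≈ 56.4 kips

t_e = 0.707 × 0.375 = 0.2651 in; A_we = 0.2651 × 3.5 = 0.9279 in².
Directional factor: 1.0 + 0.5 sin^1.5(90°) = 1.5.
F_nw = 0.6 × 90 × 1.5 = 81 ksi.
φR_n = 0.75 × 81 × 0.9279 = 56.37 kips.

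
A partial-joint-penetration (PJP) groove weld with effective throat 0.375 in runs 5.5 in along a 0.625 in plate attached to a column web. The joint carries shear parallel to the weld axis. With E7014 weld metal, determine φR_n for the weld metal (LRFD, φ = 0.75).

φR_n ≈ 65 kips

E70XX → F_EXX = 70 ksi.
Effective throat (given) t_e = 0.375 in.
A_we = 0.375 × 5.5 = 2.062 in².
F_nw = 0.6 F_EXX = 42 ksi.
φR_n = 0.75 × 42 × 2.062 = 64.97 kips.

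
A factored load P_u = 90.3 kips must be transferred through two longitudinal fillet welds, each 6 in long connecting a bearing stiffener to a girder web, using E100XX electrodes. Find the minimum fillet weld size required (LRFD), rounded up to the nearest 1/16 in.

w = 1/4 in

E100XX → F_EXX = 100 ksi.
Total weld length L = 12 in.
Required throat t_e = P_u / (φ × 0.6 F_EXX × L) = 90.3 / (0.75 × 0.6 × 100 × 12) = 0.1672 in.
Required leg w = t_e / 0.707 = 0.2365 in → use 1/4 in.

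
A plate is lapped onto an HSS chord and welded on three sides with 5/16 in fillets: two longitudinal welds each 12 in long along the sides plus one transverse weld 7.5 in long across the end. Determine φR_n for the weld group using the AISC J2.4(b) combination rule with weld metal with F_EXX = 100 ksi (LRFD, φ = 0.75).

φR_n ≈ 315 kips

t_e = 0.707 × 0.3125 = 0.2209 in.
R_nwl = 0.6 × 100 × 0.2209 × 24 = 318.1 kips (longitudinal, 2 welds).
R_nwt = 0.6 × 100 × 0.2209 × 7.5 = 99.42 kips (transverse, base value).
(i) R_nwl + R_nwt = 417.6 kips; (ii) 0.85 R_nwl + 1.5 R_nwt = 419.6 kips.
R_n = max = 419.6 kips [governs: (ii)]; φR_n = 314.7 kips.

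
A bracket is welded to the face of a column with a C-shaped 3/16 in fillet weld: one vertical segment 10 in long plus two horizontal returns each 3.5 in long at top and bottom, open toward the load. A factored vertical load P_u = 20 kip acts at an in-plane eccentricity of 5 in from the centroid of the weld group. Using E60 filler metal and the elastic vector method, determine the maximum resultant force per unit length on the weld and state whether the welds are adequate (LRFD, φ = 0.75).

f_max ≈ 2.82 kip/in; adequate

E60XX → F_EXX = 60 ksi.
Total weld length L_w = 17 in. Treat welds as unit-width lines.
Centroid: x̄ = 2×3.5×1.75 / 17 = 0.7206 in from the vertical weld.
Polar moment about centroid: J = I_x + I_y = [10³/12 + 2×3.5×5²] + [10×0.7206² + 2(3.5³/12 + 3.5×1.029²)] = 278.1 in³.
Direct shear f_v = P/L_w = 20 / 17 = 1.176 kip/in (vertical).
Torsion M = P·e = 20 × 5 = 100 kip·in.
Critical point at (x, y) = (2.779, 5) from centroid. f_tx = M·y/J = 1.798 kip/in; f_ty = M·x/J = 0.9995 kip/in.
Resultant f_max = √[f_tx² + (f_v + f_ty)²] = √[1.798² + (1.176 + 0.9995)²] = 2.823 kip/in.
Capacity per unit length: φr_n = 0.75 × 0.6 × 60 × (0.707 × 0.1875) = 3.579 kip/in.
2.823 ≤ 3.579 → adequate.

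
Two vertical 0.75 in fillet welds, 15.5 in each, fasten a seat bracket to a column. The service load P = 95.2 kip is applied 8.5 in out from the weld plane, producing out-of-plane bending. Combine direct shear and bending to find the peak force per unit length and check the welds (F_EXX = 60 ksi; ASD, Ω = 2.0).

f_max ≈ 10.6 kip/in; NOT adequate

L_w = 2 × 15.5 = 31 in; section modulus (unit throat) S = 2 × L²/6 = 80.08 in².
Direct shear f_v = P/L_w = 95.2/31 = 3.071 kip/in.
Moment M = P × e = 95.2 × 8.5 = 809.2 kip·in; bending f_b = M/S = 10.1 kip/in.
f_max = √(f_v² + f_b²) = √(3.071² + 10.1²) = 10.56 kip/in.
r_n/Ω = (1/2.0) × 0.6 × 60 × (0.707 × 0.75) = 9.544 kip/in → NOT adequate.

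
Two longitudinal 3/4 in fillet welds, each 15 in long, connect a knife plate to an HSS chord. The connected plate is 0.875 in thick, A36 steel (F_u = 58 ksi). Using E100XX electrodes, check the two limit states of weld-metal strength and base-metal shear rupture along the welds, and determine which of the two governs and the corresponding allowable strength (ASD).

E100XX → F_EXX = 100 ksi.
t_e = 0.707 × 0.75 = 0.5302 in; L = 30 in.
Weld metal: R_n/Ω = (1/2.0) × 0.6 × 100 × 0.5302 × 30 = 477.2 kips.
Base metal (shear rupture): R_n/Ω = (1/2.0) × 0.6 × 58 × 0.875 × 30 = 456.7 kips.
Governing: base-metal shear rupture.

R_n/Ω ≈ 457 kips (base-metal shear rupture governs)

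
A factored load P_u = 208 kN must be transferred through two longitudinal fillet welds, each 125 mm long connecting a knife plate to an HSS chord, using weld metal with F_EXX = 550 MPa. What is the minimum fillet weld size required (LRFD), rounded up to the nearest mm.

w = 5 mm

Total weld length L = 250 mm.
Required throat t_e = P_u / (φ × 0.6 F_EXX × L) = 208 / (0.75 × 0.6 × 550 × 250 × 10⁻³) = 3.362 mm.
Required leg w = t_e / 0.707 = 4.755 mm → use 5 mm.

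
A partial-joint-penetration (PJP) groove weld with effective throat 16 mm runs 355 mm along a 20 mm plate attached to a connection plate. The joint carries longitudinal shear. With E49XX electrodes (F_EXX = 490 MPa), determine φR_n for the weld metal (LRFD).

Effective throat (given) t_e = 16 mm.
A_we = 16 × 355 = 5680 mm².
F_nw = 0.6 F_EXX = 294 MPa.
φR_n = 0.75 × 294 × 5680 × 10⁻³ = 1252 kN.

φR_n ≈ 1250 kN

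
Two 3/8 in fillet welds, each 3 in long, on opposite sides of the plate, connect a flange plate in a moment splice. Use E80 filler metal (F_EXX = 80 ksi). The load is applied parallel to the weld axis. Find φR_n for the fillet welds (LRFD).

Effective throat t_e = 0.707 × 0.375 = 0.2651 in.
Total length L = 6 in; A_we = 0.2651 × 6 = 1.591 in².
F_nw = 0.6 F_EXX = 0.6 × 80 = 48 ksi.
φR_n = 0.75 × 48 × 1.591 = 57.27 kips.

φR_n ≈ 57.3 kips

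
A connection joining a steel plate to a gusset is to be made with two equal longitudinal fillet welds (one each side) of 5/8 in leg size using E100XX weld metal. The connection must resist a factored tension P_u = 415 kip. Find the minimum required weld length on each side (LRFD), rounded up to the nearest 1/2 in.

L = 10.5 in on each side

E100XX → F_EXX = 100 ksi.
Throat t_e = 0.707 × 0.625 = 0.4419 in.
φr_n = 0.75 × 0.6 × 100 × 0.4419 = 19.88 kip/in.
L_req = P_u / φr_n = 415 / 19.88 = 20.87 in total.
Per side: 20.87 / 2 = 10.44 in.
Round up → use L = 10.5 in on each side.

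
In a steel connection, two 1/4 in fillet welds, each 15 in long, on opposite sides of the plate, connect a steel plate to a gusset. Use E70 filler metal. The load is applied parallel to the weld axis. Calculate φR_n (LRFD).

E70XX → F_EXX = 70 ksi.
Effective throat t_e = 0.707 × 0.25 = 0.1767 in.
Total length L = 30 in; A_we = 0.1767 × 30 = 5.302 in².
F_nw = 0.6 F_EXX = 0.6 × 70 = 42 ksi.
φR_n = 0.75 × 42 × 5.302 = 167 kip.

φR_n ≈ 167 kip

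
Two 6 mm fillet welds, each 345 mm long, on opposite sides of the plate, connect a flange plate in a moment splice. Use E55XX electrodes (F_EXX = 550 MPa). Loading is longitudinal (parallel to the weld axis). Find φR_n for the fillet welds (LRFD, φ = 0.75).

φR_n ≈ 724 kN

Effective throat t_e = 0.707 × 6 = 4.242 mm.
Total length L = 690 mm; A_we = 4.242 × 690 = 2927 mm².
F_nw = 0.6 F_EXX = 0.6 × 550 = 330 MPa.
φR_n = 0.75 × 330 × 2927 × 10⁻³ = 724.4 kN.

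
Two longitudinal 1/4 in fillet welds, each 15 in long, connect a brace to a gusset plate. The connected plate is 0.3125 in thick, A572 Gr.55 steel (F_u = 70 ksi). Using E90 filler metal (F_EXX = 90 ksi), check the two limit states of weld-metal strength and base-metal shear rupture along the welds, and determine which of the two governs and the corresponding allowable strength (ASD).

R_n/Ω ≈ 143 kips (weld metal governs)

t_e = 0.707 × 0.25 = 0.1767 in; L = 30 in.
Weld metal: R_n/Ω = (1/2.0) × 0.6 × 90 × 0.1767 × 30 = 143.2 kips.
Base metal (shear rupture): R_n/Ω = (1/2.0) × 0.6 × 70 × 0.3125 × 30 = 196.9 kips.
Governing: weld metal.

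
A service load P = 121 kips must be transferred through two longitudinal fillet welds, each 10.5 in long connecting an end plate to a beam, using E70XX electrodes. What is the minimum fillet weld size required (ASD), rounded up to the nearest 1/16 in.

E70XX → F_EXX = 70 ksi.
Total weld length L = 21 in.
Required throat t_e = P × Ω / (0.6 F_EXX × L) = 121 × 2.0 / (0.6 × 70 × 21) = 0.2744 in.
Required leg w = t_e / 0.707 = 0.3881 in → use 7/16 in.

w = 7/16 in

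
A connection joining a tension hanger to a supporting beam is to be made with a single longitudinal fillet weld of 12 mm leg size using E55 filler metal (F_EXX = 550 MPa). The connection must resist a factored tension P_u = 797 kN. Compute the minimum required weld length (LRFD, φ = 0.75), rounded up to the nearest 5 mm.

L = 380 mm

Throat t_e = 0.707 × 12 = 8.484 mm.
φr_n = 0.75 × 0.6 × 550 × 8.484 × 10⁻³ = 2.1 kN/mm.
L_req = P_u / φr_n = 797 / 2.1 = 379.6 mm total.
Round up → use L = 380 mm.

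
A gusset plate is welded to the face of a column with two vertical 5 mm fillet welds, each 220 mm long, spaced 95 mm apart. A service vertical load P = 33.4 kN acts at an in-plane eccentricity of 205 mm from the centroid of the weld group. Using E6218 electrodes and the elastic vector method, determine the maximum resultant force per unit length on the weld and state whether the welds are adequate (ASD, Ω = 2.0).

f_max ≈ 334 N/mm; adequate

E62XX → F_EXX = 620 MPa.
Total weld length L_w = 440 mm. Treat welds as unit-width lines.
Polar moment about centroid: J = 2[d³/12 + d(b/2)²] = 2[220³/12 + 220×47.5²] = 2767000 mm³.
Direct shear f_v = P/L_w = 33.4×10³ / 440 = 75.91 N/mm (vertical).
Torsion M = P·e = 33.4×10³ × 205 = 6847000 N·mm.
Critical point at (x, y) = (47.5, 110) from centroid. f_tx = M·y/J = 272.2 N/mm; f_ty = M·x/J = 117.5 N/mm.
Resultant f_max = √[f_tx² + (f_v + f_ty)²] = √[272.2² + (75.91 + 117.5)²] = 333.9 N/mm.
Capacity per unit length: r_n/Ω = (1/2.0) × 0.6 × 620 × (0.707 × 5) = 657.5 N/mm.
333.9 ≤ 657.5 → adequate.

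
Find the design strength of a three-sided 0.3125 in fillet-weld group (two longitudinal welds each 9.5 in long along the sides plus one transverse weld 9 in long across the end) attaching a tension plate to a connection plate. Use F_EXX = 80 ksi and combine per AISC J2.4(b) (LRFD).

φR_n ≈ 236 kips

t_e = 0.707 × 0.3125 = 0.2209 in.
R_nwl = 0.6 × 80 × 0.2209 × 19 = 201.5 kips (longitudinal, 2 welds).
R_nwt = 0.6 × 80 × 0.2209 × 9 = 95.44 kips (transverse, base value).
(i) R_nwl + R_nwt = 296.9 kips; (ii) 0.85 R_nwl + 1.5 R_nwt = 314.4 kips.
R_n = max = 314.4 kips [governs: (ii)]; φR_n = 235.8 kips.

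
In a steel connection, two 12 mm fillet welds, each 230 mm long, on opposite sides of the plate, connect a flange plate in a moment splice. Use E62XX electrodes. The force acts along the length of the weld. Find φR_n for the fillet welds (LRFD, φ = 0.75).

E62XX → F_EXX = 620 MPa.
Effective throat t_e = 0.707 × 12 = 8.484 mm.
Total length L = 460 mm; A_we = 8.484 × 460 = 3903 mm².
F_nw = 0.6 F_EXX = 0.6 × 620 = 372 MPa.
φR_n = 0.75 × 372 × 3903 × 10⁻³ = 1089 kN.

φR_n ≈ 1090 kN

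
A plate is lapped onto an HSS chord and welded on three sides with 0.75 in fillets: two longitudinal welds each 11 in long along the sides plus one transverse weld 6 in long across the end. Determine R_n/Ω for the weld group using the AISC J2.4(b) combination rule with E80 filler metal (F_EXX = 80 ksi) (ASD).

t_e = 0.707 × 0.75 = 0.5302 in.
R_nwl = 0.6 × 80 × 0.5302 × 22 = 559.9 kip (longitudinal, 2 welds).
R_nwt = 0.6 × 80 × 0.5302 × 6 = 152.7 kip (transverse, base value).
(i) R_nwl + R_nwt = 712.7 kip; (ii) 0.85 R_nwl + 1.5 R_nwt = 705 kip.
R_n = max = 712.7 kip [governs: (i)]; R_n/Ω = 356.3 kip.

R_n/Ω ≈ 356 kip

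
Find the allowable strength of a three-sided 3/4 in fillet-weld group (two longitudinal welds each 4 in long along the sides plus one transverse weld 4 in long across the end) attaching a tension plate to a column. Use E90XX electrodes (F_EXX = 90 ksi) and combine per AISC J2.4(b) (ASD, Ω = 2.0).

t_e = 0.707 × 0.75 = 0.5302 in.
R_nwl = 0.6 × 90 × 0.5302 × 8 = 229.1 kips (longitudinal, 2 welds).
R_nwt = 0.6 × 90 × 0.5302 × 4 = 114.5 kips (transverse, base value).
(i) R_nwl + R_nwt = 343.6 kips; (ii) 0.85 R_nwl + 1.5 R_nwt = 366.5 kips.
R_n = max = 366.5 kips [governs: (ii)]; R_n/Ω = 183.3 kips.

R_n/Ω ≈ 183 kips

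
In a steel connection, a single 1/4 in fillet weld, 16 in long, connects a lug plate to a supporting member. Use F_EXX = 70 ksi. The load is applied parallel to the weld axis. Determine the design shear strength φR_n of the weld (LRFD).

Effective throat t_e = 0.707 × 0.25 = 0.1767 in.
Total length L = 16 in; A_we = 0.1767 × 16 = 2.828 in².
F_nw = 0.6 F_EXX = 0.6 × 70 = 42 ksi.
φR_n = 0.75 × 42 × 2.828 = 89.08 kip.

φR_n ≈ 89.1 kip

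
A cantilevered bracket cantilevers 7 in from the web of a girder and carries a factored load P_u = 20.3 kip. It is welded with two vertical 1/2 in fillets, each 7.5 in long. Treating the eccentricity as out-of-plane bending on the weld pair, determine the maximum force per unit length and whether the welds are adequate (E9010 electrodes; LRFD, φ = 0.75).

f_max ≈ 7.7 kip/in; adequate

E90XX → F_EXX = 90 ksi.
L_w = 2 × 7.5 = 15 in; section modulus (unit throat) S = 2 × L²/6 = 18.75 in².
Direct shear f_v = P/L_w = 20.3/15 = 1.353 kip/in.
Moment M = P × e = 20.3 × 7 = 142.1 kip·in; bending f_b = M/S = 7.579 kip/in.
f_max = √(f_v² + f_b²) = √(1.353² + 7.579²) = 7.699 kip/in.
φr_n = 0.75 × 0.6 × 90 × (0.707 × 0.5) = 14.32 kip/in → adequate.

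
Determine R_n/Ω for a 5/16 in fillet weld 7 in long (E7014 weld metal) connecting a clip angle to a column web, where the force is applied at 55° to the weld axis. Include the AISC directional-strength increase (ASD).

E70XX → F_EXX = 70 ksi.
t_e = 0.707 × 0.3125 = 0.2209 in; A_we = 0.2209 × 7 = 1.547 in².
Directional factor: 1.0 + 0.5 sin^1.5(55°) = 1.371.
F_nw = 0.6 × 70 × 1.371 = 57.57 ksi.
R_n/Ω = (57.57 × 1.547) / 2.0 = 44.52 kip.

R_n/Ω ≈ 44.5 kip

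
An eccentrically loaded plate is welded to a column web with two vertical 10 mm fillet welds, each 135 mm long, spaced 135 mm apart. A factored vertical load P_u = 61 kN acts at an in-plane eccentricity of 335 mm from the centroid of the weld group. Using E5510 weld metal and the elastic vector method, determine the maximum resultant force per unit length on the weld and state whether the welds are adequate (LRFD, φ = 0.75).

f_max ≈ 1360 N/mm; adequate

E55XX → F_EXX = 550 MPa.
Total weld length L_w = 270 mm. Treat welds as unit-width lines.
Polar moment about centroid: J = 2[d³/12 + d(b/2)²] = 2[135³/12 + 135×67.5²] = 1640000 mm³.
Direct shear f_v = P/L_w = 61×10³ / 270 = 225.9 N/mm (vertical).
Torsion M = P·e = 61×10³ × 335 = 20435000 N·mm.
Critical point at (x, y) = (67.5, 67.5) from centroid. f_tx = M·y/J = 840.9 N/mm; f_ty = M·x/J = 840.9 N/mm.
Resultant f_max = √[f_tx² + (f_v + f_ty)²] = √[840.9² + (225.9 + 840.9)²] = 1358 N/mm.
Capacity per unit length: φr_n = 0.75 × 0.6 × 550 × (0.707 × 10) = 1750 N/mm.
1358 ≤ 1750 → adequate.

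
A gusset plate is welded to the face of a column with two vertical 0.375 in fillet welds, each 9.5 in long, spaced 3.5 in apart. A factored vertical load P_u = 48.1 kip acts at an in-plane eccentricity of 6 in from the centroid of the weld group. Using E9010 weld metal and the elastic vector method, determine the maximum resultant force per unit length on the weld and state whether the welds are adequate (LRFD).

E90XX → F_EXX = 90 ksi.
Total weld length L_w = 19 in. Treat welds as unit-width lines.
Polar moment about centroid: J = 2[d³/12 + d(b/2)²] = 2[9.5³/12 + 9.5×1.75²] = 201.1 in³.
Direct shear f_v = P/L_w = 48.1 / 19 = 2.532 kip/in (vertical).
Torsion M = P·e = 48.1 × 6 = 288.6 kip·in.
Critical point at (x, y) = (1.75, 4.75) from centroid. f_tx = M·y/J = 6.817 kip/in; f_ty = M·x/J = 2.512 kip/in.
Resultant f_max = √[f_tx² + (f_v + f_ty)²] = √[6.817² + (2.532 + 2.512)²] = 8.48 kip/in.
Capacity per unit length: φr_n = 0.75 × 0.6 × 90 × (0.707 × 0.375) = 10.74 kip/in.
8.48 ≤ 10.74 → adequate.

f_max ≈ 8.48 kip/in; adequate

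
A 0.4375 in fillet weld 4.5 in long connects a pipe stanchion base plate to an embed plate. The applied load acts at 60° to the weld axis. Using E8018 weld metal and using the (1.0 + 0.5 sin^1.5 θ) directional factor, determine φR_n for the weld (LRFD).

φR_n ≈ 70.3 kips

E80XX → F_EXX = 80 ksi.
t_e = 0.707 × 0.4375 = 0.3093 in; A_we = 0.3093 × 4.5 = 1.392 in².
Directional factor: 1.0 + 0.5 sin^1.5(60°) = 1.403.
F_nw = 0.6 × 80 × 1.403 = 67.34 ksi.
φR_n = 0.75 × 67.34 × 1.392 = 70.3 kips.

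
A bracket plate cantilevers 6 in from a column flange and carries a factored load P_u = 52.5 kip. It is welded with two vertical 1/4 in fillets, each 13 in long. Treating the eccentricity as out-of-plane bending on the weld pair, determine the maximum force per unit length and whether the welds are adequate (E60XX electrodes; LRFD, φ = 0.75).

E60XX → F_EXX = 60 ksi.
L_w = 2 × 13 = 26 in; section modulus (unit throat) S = 2 × L²/6 = 56.33 in².
Direct shear f_v = P/L_w = 52.5/26 = 2.019 kip/in.
Moment M = P × e = 52.5 × 6 = 315 kip·in; bending f_b = M/S = 5.592 kip/in.
f_max = √(f_v² + f_b²) = √(2.019² + 5.592²) = 5.945 kip/in.
φr_n = 0.75 × 0.6 × 60 × (0.707 × 0.25) = 4.772 kip/in → NOT adequate.

f_max ≈ 5.95 kip/in; NOT adequate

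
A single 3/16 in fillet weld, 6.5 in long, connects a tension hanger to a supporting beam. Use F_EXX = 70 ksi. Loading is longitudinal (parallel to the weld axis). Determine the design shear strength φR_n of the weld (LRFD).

φR_n ≈ 27.1 kips

Effective throat t_e = 0.707 × 0.1875 = 0.1326 in.
Total length L = 6.5 in; A_we = 0.1326 × 6.5 = 0.8617 in².
F_nw = 0.6 F_EXX = 0.6 × 70 = 42 ksi.
φR_n = 0.75 × 42 × 0.8617 = 27.14 kips.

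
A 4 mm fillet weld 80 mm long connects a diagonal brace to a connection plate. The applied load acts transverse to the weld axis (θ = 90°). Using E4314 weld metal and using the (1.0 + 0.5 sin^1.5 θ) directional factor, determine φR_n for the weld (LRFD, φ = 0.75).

φR_n ≈ 65.7 kN

E43XX → F_EXX = 430 MPa.
t_e = 0.707 × 4 = 2.828 mm; A_we = 2.828 × 80 = 226.2 mm².
Directional factor: 1.0 + 0.5 sin^1.5(90°) = 1.5.
F_nw = 0.6 × 430 × 1.5 = 387 MPa.
φR_n = 0.75 × 387 × 226.2 × 10⁻³ = 65.67 kN.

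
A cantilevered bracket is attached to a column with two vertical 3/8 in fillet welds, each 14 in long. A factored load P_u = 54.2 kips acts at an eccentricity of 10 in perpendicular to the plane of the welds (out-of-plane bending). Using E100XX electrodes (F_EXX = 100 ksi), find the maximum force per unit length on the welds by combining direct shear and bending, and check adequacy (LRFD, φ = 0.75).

f_max ≈ 8.52 kip/in; adequate

L_w = 2 × 14 = 28 in; section modulus (unit throat) S = 2 × L²/6 = 65.33 in².
Direct shear f_v = P/L_w = 54.2/28 = 1.936 kip/in.
Moment M = P × e = 54.2 × 10 = 542 kip·in; bending f_b = M/S = 8.296 kip/in.
f_max = √(f_v² + f_b²) = √(1.936² + 8.296²) = 8.519 kip/in.
φr_n = 0.75 × 0.6 × 100 × (0.707 × 0.375) = 11.93 kip/in → adequate.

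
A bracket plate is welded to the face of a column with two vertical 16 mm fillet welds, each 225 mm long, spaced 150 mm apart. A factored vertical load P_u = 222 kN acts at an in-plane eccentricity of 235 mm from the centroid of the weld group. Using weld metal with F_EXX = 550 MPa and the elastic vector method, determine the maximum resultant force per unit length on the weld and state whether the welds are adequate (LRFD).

Total weld length L_w = 450 mm. Treat welds as unit-width lines.
Polar moment about centroid: J = 2[d³/12 + d(b/2)²] = 2[225³/12 + 225×75²] = 4430000 mm³.
Direct shear f_v = P/L_w = 222×10³ / 450 = 493.3 N/mm (vertical).
Torsion M = P·e = 222×10³ × 235 = 52170000 N·mm.
Critical point at (x, y) = (75, 112.5) from centroid. f_tx = M·y/J = 1325 N/mm; f_ty = M·x/J = 883.3 N/mm.
Resultant f_max = √[f_tx² + (f_v + f_ty)²] = √[1325² + (493.3 + 883.3)²] = 1911 N/mm.
Capacity per unit length: φr_n = 0.75 × 0.6 × 550 × (0.707 × 16) = 2800 N/mm.
1911 ≤ 2800 → adequate.

f_max ≈ 1910 N/mm; adequate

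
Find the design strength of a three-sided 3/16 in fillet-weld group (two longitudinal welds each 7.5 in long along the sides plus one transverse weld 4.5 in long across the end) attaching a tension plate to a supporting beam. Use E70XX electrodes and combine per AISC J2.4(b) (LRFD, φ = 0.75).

φR_n ≈ 81.4 kip

E70XX → F_EXX = 70 ksi.
t_e = 0.707 × 0.1875 = 0.1326 in.
R_nwl = 0.6 × 70 × 0.1326 × 15 = 83.51 kip (longitudinal, 2 welds).
R_nwt = 0.6 × 70 × 0.1326 × 4.5 = 25.05 kip (transverse, base value).
(i) R_nwl + R_nwt = 108.6 kip; (ii) 0.85 R_nwl + 1.5 R_nwt = 108.6 kip.
R_n = max = 108.6 kip [governs: (ii)]; φR_n = 81.43 kip.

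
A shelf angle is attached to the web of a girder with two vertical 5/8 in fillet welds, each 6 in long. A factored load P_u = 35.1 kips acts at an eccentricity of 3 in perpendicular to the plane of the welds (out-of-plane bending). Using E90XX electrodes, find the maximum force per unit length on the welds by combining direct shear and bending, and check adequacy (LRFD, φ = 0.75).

E90XX → F_EXX = 90 ksi.
L_w = 2 × 6 = 12 in; section modulus (unit throat) S = 2 × L²/6 = 12 in².
Direct shear f_v = P/L_w = 35.1/12 = 2.925 kip/in.
Moment M = P × e = 35.1 × 3 = 105.3 kip·in; bending f_b = M/S = 8.775 kip/in.
f_max = √(f_v² + f_b²) = √(2.925² + 8.775²) = 9.25 kip/in.
φr_n = 0.75 × 0.6 × 90 × (0.707 × 0.625) = 17.9 kip/in → adequate.

f_max ≈ 9.25 kip/in; adequate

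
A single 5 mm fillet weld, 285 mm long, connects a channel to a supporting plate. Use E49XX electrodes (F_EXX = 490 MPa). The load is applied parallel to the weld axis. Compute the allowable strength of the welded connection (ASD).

R_n/Ω ≈ 148 kN

Effective throat t_e = 0.707 × 5 = 3.535 mm.
Total length L = 285 mm; A_we = 3.535 × 285 = 1007 mm².
F_nw = 0.6 F_EXX = 0.6 × 490 = 294 MPa.
R_n = 294 × 1007 × 10⁻³ = 296.2 kN; R_n/Ω = 296.2/2.0 = 148.1 kN.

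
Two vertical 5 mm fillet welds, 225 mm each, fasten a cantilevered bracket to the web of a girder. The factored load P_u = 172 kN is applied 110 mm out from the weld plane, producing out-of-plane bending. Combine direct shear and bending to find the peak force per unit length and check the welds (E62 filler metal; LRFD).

E62XX → F_EXX = 620 MPa.
L_w = 2 × 225 = 450 mm; section modulus (unit throat) S = 2 × L²/6 = 16880 mm².
Direct shear f_v = P/L_w = 172×10³/450 = 382.2 N/mm.
Moment M = P × e = 172×10³ × 110 = 18920000 N·mm; bending f_b = M/S = 1121 N/mm.
f_max = √(f_v² + f_b²) = √(382.2² + 1121²) = 1185 N/mm.
φr_n = 0.75 × 0.6 × 620 × (0.707 × 5) = 986.3 N/mm → NOT adequate.

f_max ≈ 1180 N/mm; NOT adequate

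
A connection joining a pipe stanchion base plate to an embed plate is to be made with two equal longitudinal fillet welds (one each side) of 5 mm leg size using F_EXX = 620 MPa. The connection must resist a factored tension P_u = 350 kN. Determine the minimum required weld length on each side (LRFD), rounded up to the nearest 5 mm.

L = 180 mm on each side

Throat t_e = 0.707 × 5 = 3.535 mm.
φr_n = 0.75 × 0.6 × 620 × 3.535 × 10⁻³ = 0.9863 kN/mm.
L_req = P_u / φr_n = 350 / 0.9863 = 354.9 mm total.
Per side: 354.9 / 2 = 177.4 mm.
Round up → use L = 180 mm on each side.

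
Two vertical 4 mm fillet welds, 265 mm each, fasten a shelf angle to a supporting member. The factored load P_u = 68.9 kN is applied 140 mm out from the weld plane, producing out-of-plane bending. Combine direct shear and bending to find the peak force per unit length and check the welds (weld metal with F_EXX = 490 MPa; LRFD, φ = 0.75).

L_w = 2 × 265 = 530 mm; section modulus (unit throat) S = 2 × L²/6 = 23410 mm².
Direct shear f_v = P/L_w = 68.9×10³/530 = 130 N/mm.
Moment M = P × e = 68.9×10³ × 140 = 9646000 N·mm; bending f_b = M/S = 412.1 N/mm.
f_max = √(f_v² + f_b²) = √(130² + 412.1²) = 432.1 N/mm.
φr_n = 0.75 × 0.6 × 490 × (0.707 × 4) = 623.6 N/mm → adequate.

f_max ≈ 432 N/mm; adequate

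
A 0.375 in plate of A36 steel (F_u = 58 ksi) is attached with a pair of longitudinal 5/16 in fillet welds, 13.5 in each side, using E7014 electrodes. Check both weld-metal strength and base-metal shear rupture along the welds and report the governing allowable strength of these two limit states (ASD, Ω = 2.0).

E70XX → F_EXX = 70 ksi.
t_e = 0.707 × 0.3125 = 0.2209 in; L = 27 in.
Weld metal: R_n/Ω = (1/2.0) × 0.6 × 70 × 0.2209 × 27 = 125.3 kips.
Base metal (shear rupture): R_n/Ω = (1/2.0) × 0.6 × 58 × 0.375 × 27 = 176.2 kips.
Governing: weld metal.

R_n/Ω ≈ 125 kips (weld metal governs)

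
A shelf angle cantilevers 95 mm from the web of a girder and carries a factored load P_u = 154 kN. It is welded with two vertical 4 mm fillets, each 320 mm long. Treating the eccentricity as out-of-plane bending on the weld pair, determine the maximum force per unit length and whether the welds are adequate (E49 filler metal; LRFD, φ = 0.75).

f_max ≈ 492 N/mm; adequate

E49XX → F_EXX = 490 MPa.
L_w = 2 × 320 = 640 mm; section modulus (unit throat) S = 2 × L²/6 = 34130 mm².
Direct shear f_v = P/L_w = 154×10³/640 = 240.6 N/mm.
Moment M = P × e = 154×10³ × 95 = 14630000 N·mm; bending f_b = M/S = 428.6 N/mm.
f_max = √(f_v² + f_b²) = √(240.6² + 428.6²) = 491.5 N/mm.
φr_n = 0.75 × 0.6 × 490 × (0.707 × 4) = 623.6 N/mm → adequate.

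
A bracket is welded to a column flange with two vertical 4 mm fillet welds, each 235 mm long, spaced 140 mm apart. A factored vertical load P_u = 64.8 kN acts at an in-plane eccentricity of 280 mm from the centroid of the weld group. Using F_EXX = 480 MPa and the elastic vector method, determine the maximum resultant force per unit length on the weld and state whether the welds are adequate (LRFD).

Total weld length L_w = 470 mm. Treat welds as unit-width lines.
Polar moment about centroid: J = 2[d³/12 + d(b/2)²] = 2[235³/12 + 235×70²] = 4466000 mm³.
Direct shear f_v = P/L_w = 64.8×10³ / 470 = 137.9 N/mm (vertical).
Torsion M = P·e = 64.8×10³ × 280 = 18144000 N·mm.
Critical point at (x, y) = (70, 117.5) from centroid. f_tx = M·y/J = 477.4 N/mm; f_ty = M·x/J = 284.4 N/mm.
Resultant f_max = √[f_tx² + (f_v + f_ty)²] = √[477.4² + (137.9 + 284.4)²] = 637.3 N/mm.
Capacity per unit length: φr_n = 0.75 × 0.6 × 480 × (0.707 × 4) = 610.8 N/mm.
637.3 > 610.8 → NOT adequate.

f_max ≈ 637 N/mm; NOT adequate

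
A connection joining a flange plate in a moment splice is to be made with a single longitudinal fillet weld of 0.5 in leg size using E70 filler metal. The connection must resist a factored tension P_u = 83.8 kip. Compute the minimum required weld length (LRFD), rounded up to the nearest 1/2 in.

L = 8 in

E70XX → F_EXX = 70 ksi.
Throat t_e = 0.707 × 0.5 = 0.3535 in.
φr_n = 0.75 × 0.6 × 70 × 0.3535 = 11.14 kip/in.
L_req = P_u / φr_n = 83.8 / 11.14 = 7.526 in total.
Round up → use L = 8 in.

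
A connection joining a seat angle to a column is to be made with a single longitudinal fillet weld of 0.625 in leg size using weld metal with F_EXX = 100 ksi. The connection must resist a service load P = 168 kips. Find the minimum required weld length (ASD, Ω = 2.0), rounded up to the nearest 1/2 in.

Throat t_e = 0.707 × 0.625 = 0.4419 in.
r_n/Ω = (0.6 × 100 × 0.4419) / 2.0 = 13.26 kip/in.
L_req = P / (r_n/Ω) = 168 / 13.26 = 12.67 in total.
Round up → use L = 13 in.

L = 13 in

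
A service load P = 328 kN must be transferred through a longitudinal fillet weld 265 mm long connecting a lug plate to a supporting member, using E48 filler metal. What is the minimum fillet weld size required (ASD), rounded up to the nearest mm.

E48XX → F_EXX = 480 MPa.
Total weld length L = 265 mm.
Required throat t_e = P × Ω / (0.6 F_EXX × L) = 328 × 2.0 / (0.6 × 480 × 265 × 10⁻³) = 8.595 mm.
Required leg w = t_e / 0.707 = 12.16 mm → use 13 mm.

w = 13 mm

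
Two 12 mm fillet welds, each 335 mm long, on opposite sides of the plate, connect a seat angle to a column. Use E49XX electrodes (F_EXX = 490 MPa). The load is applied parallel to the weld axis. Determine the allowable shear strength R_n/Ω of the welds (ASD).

Effective throat t_e = 0.707 × 12 = 8.484 mm.
Total length L = 670 mm; A_we = 8.484 × 670 = 5684 mm².
F_nw = 0.6 F_EXX = 0.6 × 490 = 294 MPa.
R_n = 294 × 5684 × 10⁻³ = 1671 kN; R_n/Ω = 1671/2.0 = 835.6 kN.

R_n/Ω ≈ 836 kN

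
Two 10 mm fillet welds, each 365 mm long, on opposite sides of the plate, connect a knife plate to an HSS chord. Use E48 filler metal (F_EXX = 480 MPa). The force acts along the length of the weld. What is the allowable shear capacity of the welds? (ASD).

Effective throat t_e = 0.707 × 10 = 7.07 mm.
Total length L = 730 mm; A_we = 7.07 × 730 = 5161 mm².
F_nw = 0.6 F_EXX = 0.6 × 480 = 288 MPa.
R_n = 288 × 5161 × 10⁻³ = 1486 kN; R_n/Ω = 1486/2.0 = 743.2 kN.

R_n/Ω ≈ 743 kN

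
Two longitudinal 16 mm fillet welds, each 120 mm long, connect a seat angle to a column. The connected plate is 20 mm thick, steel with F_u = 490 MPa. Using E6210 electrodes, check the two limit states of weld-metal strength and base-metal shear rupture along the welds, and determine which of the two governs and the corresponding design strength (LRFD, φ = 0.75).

E62XX → F_EXX = 620 MPa.
t_e = 0.707 × 16 = 11.31 mm; L = 240 mm.
Weld metal: φR_n = 0.75 × 0.6 × 620 × 11.31 × 240 × 10⁻³ = 757.5 kN.
Base metal (shear rupture): φR_n = 0.75 × 0.6 × 490 × 20 × 240 × 10⁻³ = 1058 kN.
Governing: weld metal.

φR_n ≈ 757 kN (weld metal governs)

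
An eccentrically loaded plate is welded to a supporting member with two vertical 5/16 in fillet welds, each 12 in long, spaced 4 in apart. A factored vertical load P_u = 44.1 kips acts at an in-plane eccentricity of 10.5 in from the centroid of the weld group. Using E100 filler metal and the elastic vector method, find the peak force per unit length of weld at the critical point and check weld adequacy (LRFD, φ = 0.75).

f_max ≈ 8.39 kip/in; adequate

E100XX → F_EXX = 100 ksi.
Total weld length L_w = 24 in. Treat welds as unit-width lines.
Polar moment about centroid: J = 2[d³/12 + d(b/2)²] = 2[12³/12 + 12×2²] = 384 in³.
Direct shear f_v = P/L_w = 44.1 / 24 = 1.838 kip/in (vertical).
Torsion M = P·e = 44.1 × 10.5 = 463.05 kip·in.
Critical point at (x, y) = (2, 6) from centroid. f_tx = M·y/J = 7.235 kip/in; f_ty = M·x/J = 2.412 kip/in.
Resultant f_max = √[f_tx² + (f_v + f_ty)²] = √[7.235² + (1.838 + 2.412)²] = 8.391 kip/in.
Capacity per unit length: φr_n = 0.75 × 0.6 × 100 × (0.707 × 0.3125) = 9.942 kip/in.
8.391 ≤ 9.942 → adequate.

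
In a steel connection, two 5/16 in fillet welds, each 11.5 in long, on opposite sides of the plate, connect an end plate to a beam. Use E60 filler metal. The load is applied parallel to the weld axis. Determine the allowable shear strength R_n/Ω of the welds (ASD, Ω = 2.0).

E60XX → F_EXX = 60 ksi.
Effective throat t_e = 0.707 × 0.3125 = 0.2209 in.
Total length L = 23 in; A_we = 0.2209 × 23 = 5.082 in².
F_nw = 0.6 F_EXX = 0.6 × 60 = 36 ksi.
R_n = 36 × 5.082 = 182.9 kips; R_n/Ω = 182.9/2.0 = 91.47 kips.

R_n/Ω ≈ 91.5 kips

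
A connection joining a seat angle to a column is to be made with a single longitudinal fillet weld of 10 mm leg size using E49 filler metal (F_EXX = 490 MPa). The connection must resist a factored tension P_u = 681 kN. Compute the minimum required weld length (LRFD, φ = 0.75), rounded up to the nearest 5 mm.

Throat t_e = 0.707 × 10 = 7.07 mm.
φr_n = 0.75 × 0.6 × 490 × 7.07 × 10⁻³ = 1.559 kN/mm.
L_req = P_u / φr_n = 681 / 1.559 = 436.8 mm total.
Round up → use L = 440 mm.

L = 440 mm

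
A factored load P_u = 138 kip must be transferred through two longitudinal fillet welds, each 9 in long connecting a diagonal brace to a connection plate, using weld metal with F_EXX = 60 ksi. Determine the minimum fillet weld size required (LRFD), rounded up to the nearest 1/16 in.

w = 7/16 in

Total weld length L = 18 in.
Required throat t_e = P_u / (φ × 0.6 F_EXX × L) = 138 / (0.75 × 0.6 × 60 × 18) = 0.284 in.
Required leg w = t_e / 0.707 = 0.4016 in → use 7/16 in.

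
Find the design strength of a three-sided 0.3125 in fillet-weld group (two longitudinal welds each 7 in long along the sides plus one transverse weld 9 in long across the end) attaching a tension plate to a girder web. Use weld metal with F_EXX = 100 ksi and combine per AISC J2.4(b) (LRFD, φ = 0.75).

t_e = 0.707 × 0.3125 = 0.2209 in.
R_nwl = 0.6 × 100 × 0.2209 × 14 = 185.6 kips (longitudinal, 2 welds).
R_nwt = 0.6 × 100 × 0.2209 × 9 = 119.3 kips (transverse, base value).
(i) R_nwl + R_nwt = 304.9 kips; (ii) 0.85 R_nwl + 1.5 R_nwt = 336.7 kips.
R_n = max = 336.7 kips [governs: (ii)]; φR_n = 252.5 kips.

φR_n ≈ 253 kips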